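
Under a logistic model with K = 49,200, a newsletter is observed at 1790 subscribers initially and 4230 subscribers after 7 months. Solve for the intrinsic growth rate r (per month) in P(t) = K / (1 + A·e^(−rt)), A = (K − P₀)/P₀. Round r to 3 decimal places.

r ≈ 0.130 per month

A = (49200 − 1790)/1790 = 26.48603
4230 = 49200/(1 + 26.48603·e^(−r·7)) → e^(−7r) = (11.63121 − 1)/26.48603 = 0.401389
r = −ln(0.401389)/7 = 0.91282/7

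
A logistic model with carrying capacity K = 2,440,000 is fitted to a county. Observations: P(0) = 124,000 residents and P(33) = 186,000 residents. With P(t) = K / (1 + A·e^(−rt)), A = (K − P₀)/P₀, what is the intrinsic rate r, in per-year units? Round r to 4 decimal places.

A = (2440000 − 124000)/124000 = 18.67742
186000 = 2440000/(1 + 18.67742·e^(−r·33)) → e^(−33r) = (13.11828 − 1)/18.67742 = 0.64882
r = −ln(0.64882)/33 = 0.4326/33

r ≈ 0.0131 per year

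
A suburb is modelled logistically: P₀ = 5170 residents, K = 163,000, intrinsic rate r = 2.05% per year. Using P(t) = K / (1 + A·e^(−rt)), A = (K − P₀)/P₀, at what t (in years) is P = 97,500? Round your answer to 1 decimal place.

t ≈ 186.2 years

A = (163000 − 5170)/5170 = 30.52805
97500 = 163000/(1 + 30.52805·e^(−0.0205t)) → 1 + 30.52805·e^(−0.0205t) = 1.67179
e^(−0.0205t) = 0.022006 → t = ln(45.44251)/0.0205 = 3.81645/0.0205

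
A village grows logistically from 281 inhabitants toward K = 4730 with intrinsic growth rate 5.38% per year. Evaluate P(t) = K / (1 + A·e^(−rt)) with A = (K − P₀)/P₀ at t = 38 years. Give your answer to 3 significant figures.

A = (4730 − 281)/281 = 15.83274
P(38) = 4730 / (1 + 15.83274·e^(−0.0538·38)) = 4730 / (1 + 15.83274·0.129458)
= 4730 / 3.04967 ≈ 1550.99

≈ 1,550 inhabitants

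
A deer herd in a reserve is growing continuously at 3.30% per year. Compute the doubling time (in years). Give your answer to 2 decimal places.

doubling time ≈ 21.00 years

doubling time = ln(2) / |r| = 0.69315 / 0.033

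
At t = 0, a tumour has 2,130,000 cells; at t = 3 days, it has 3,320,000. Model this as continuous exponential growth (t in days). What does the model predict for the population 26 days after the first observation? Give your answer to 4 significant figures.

r = ln(3320000/2130000) / 3 ≈ 0.147948 per day
P(26) = 2130000 · e^(0.147948·26) = 2130000 · 46.83532 ≈ 99759232.46

≈ 99,760,000 cells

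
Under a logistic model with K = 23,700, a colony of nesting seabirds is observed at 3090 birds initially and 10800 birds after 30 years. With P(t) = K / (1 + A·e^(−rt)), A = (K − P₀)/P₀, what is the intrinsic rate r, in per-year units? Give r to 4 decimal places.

A = (23700 − 3090)/3090 = 6.6699
10800 = 23700/(1 + 6.6699·e^(−r·30)) → e^(−30r) = (2.19444 − 1)/6.6699 = 0.17908
r = −ln(0.17908)/30 = 1.71992/30

r ≈ 0.0573 per year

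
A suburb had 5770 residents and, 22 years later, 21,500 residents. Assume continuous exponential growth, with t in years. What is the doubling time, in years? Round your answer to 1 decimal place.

r = ln(21500/5770) / 22 = ln(3.72617) / 22 ≈ 0.05979 per year
doubling time = ln 2 / |r| = 0.69315 / 0.05979

doubling time ≈ 11.6 years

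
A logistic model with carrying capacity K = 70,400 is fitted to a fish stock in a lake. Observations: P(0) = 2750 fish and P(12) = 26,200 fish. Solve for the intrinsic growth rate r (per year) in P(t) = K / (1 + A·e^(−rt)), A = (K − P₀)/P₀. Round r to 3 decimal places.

A = (70400 − 2750)/2750 = 24.6
26200 = 70400/(1 + 24.6·e^(−r·12)) → e^(−12r) = (2.68702 − 1)/24.6 = 0.068578
r = −ln(0.068578)/12 = 2.67978/12

r ≈ 0.223 per year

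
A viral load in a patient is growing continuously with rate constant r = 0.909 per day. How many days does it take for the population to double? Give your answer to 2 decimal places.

doubling time ≈ 0.76 days

doubling time = ln(2) / |r| = 0.69315 / 0.909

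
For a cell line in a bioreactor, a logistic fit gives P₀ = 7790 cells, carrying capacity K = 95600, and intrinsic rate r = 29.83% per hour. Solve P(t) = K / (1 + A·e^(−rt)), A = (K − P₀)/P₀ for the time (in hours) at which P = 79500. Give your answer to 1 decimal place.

A = (95600 − 7790)/7790 = 11.27214
79500 = 95600/(1 + 11.27214·e^(−0.2983t)) → 1 + 11.27214·e^(−0.2983t) = 1.20252
e^(−0.2983t) = 0.017966 → t = ln(55.66059)/0.2983 = 4.01927/0.2983

t ≈ 13.5 hours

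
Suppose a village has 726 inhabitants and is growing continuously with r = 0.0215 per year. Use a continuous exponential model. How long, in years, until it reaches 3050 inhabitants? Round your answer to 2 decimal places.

3050 = 726 · e^(0.0215·t)
t = ln(3050/726) / 0.0215 = ln(4.2011) / 0.0215 = 1.43535 / 0.0215

t ≈ 66.76 years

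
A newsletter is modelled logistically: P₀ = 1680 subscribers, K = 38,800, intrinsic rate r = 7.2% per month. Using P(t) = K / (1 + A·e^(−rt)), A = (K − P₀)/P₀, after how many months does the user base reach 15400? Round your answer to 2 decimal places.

A = (38800 − 1680)/1680 = 22.09524
15400 = 38800/(1 + 22.09524·e^(−0.072t)) → 1 + 22.09524·e^(−0.072t) = 2.51948
e^(−0.072t) = 0.06877 → t = ln(14.54131)/0.072 = 2.67699/0.072

t ≈ 37.18 months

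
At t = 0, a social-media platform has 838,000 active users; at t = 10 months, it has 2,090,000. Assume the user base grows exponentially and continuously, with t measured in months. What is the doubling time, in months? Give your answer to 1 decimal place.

r = ln(2090000/838000) / 10 = ln(2.49403) / 10 ≈ 0.09139 per month
doubling time = ln 2 / |r| = 0.69315 / 0.09139

doubling time ≈ 7.6 months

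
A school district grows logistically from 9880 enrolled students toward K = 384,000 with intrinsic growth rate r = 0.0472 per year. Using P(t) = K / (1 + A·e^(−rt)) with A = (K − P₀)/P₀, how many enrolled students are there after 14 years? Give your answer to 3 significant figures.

A = (384000 − 9880)/9880 = 37.8664
P(14) = 384000 / (1 + 37.8664·e^(−0.0472·14)) = 384000 / (1 + 37.8664·0.516438)
= 384000 / 20.55565 ≈ 18681

≈ 18,700 enrolled students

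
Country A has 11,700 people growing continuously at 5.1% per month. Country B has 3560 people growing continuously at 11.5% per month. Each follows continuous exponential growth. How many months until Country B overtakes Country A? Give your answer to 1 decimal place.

t ≈ 18.6 months

11700·e^(0.051t) = 3560·e^(0.115t)
11700/3560 = e^((0.115 − 0.051)t) → ln(3.28652) = 0.064·t
t = 1.18983 / 0.064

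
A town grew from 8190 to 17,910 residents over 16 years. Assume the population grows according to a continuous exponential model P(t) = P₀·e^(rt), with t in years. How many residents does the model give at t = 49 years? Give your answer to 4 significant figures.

r = ln(17910/8190) / 16 ≈ 0.048903 per year
P(49) = 8190 · e^(0.048903·49) = 8190 · 10.98179 ≈ 89940.89

≈ 89,940 residents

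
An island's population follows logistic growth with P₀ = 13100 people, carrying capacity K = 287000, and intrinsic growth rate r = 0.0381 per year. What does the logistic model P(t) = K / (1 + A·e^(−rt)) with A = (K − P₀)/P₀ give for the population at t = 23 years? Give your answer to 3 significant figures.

A = (287000 − 13100)/13100 = 20.9084
P(23) = 287000 / (1 + 20.9084·e^(−0.0381·23)) = 287000 / (1 + 20.9084·0.41632)
= 287000 / 9.70459 ≈ 29573.62

≈ 29,600 people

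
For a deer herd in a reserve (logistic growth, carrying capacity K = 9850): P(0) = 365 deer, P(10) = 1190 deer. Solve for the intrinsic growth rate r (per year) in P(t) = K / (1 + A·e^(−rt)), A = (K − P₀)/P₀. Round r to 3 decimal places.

r ≈ 0.127 per year

A = (9850 − 365)/365 = 25.9863
1190 = 9850/(1 + 25.9863·e^(−r·10)) → e^(−10r) = (8.27731 − 1)/25.9863 = 0.280044
r = −ln(0.280044)/10 = 1.27281/10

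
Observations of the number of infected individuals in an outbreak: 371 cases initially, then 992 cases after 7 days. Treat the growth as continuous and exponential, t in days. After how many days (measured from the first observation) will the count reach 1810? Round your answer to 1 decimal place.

r = ln(992/371) / 7 ≈ 0.140503 per day
t = ln(1810/371) / r = 1.58488 / 0.140503 ≈ 11.28

t ≈ 11.3 days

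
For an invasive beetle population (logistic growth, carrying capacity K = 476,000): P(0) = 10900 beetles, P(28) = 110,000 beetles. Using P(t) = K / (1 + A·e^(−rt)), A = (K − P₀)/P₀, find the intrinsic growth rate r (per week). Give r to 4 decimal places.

A = (476000 − 10900)/10900 = 42.66972
110000 = 476000/(1 + 42.66972·e^(−r·28)) → e^(−28r) = (4.32727 − 1)/42.66972 = 0.077977
r = −ln(0.077977)/28 = 2.55134/28

r ≈ 0.0911 per week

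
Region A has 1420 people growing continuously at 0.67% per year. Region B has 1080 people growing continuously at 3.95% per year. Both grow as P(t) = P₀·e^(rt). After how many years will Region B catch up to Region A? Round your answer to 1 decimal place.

t ≈ 8.3 years

1420·e^(0.0067t) = 1080·e^(0.0395t)
1420/1080 = e^((0.0395 − 0.0067)t) → ln(1.31481) = 0.0328·t
t = 0.2737 / 0.0328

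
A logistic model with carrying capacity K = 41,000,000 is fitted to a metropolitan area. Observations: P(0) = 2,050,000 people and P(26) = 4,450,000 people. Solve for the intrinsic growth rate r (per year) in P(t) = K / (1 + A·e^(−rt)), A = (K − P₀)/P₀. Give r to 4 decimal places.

A = (41000000 − 2050000)/2050000 = 19
4450000 = 41000000/(1 + 19·e^(−r·26)) → e^(−26r) = (9.21348 − 1)/19 = 0.432289
r = −ln(0.432289)/26 = 0.83866/26

r ≈ 0.0323 per year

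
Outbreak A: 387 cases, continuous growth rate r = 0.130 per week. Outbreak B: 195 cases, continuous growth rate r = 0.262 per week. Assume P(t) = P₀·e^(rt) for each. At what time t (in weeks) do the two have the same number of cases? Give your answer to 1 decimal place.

387·e^(0.13t) = 195·e^(0.262t)
387/195 = e^((0.262 − 0.13)t) → ln(1.98462) = 0.132·t
t = 0.68543 / 0.132

t ≈ 5.2 weeks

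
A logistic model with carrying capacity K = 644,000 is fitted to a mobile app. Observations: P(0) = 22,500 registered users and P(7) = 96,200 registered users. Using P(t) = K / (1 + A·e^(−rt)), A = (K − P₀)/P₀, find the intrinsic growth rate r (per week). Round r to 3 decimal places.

r ≈ 0.226 per week

A = (644000 − 22500)/22500 = 27.62222
96200 = 644000/(1 + 27.62222·e^(−r·7)) → e^(−7r) = (6.69439 − 1)/27.62222 = 0.206152
r = −ln(0.206152)/7 = 1.57914/7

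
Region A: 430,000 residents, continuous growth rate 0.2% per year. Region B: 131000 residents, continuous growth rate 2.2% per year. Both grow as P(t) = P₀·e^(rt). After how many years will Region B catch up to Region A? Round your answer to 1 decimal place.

t ≈ 59.4 years

430000·e^(0.002t) = 131000·e^(0.022t)
430000/131000 = e^((0.022 − 0.002)t) → ln(3.28244) = 0.02·t
t = 1.18859 / 0.02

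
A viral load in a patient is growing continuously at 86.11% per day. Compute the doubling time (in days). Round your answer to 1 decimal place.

doubling time = ln(2) / |r| = 0.69315 / 0.8611

doubling time ≈ 0.8 days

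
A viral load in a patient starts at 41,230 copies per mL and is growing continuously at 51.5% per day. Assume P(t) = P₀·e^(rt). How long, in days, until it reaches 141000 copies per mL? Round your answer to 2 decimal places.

t ≈ 2.39 days

141000 = 41230 · e^(0.515·t)
t = ln(141000/41230) / 0.515 = ln(3.41984) / 0.515 = 1.22959 / 0.515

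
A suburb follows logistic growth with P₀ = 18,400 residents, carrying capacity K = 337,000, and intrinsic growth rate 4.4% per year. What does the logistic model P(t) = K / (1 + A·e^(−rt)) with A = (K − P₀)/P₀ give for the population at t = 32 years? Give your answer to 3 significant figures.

A = (337000 − 18400)/18400 = 17.31522
P(32) = 337000 / (1 + 17.31522·e^(−0.044·32)) = 337000 / (1 + 17.31522·0.244632)
= 337000 / 5.23586 ≈ 64363.86

≈ 64,400 residents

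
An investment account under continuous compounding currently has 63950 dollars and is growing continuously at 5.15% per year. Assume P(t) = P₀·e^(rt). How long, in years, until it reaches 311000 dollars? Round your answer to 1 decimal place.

311000 = 63950 · e^(0.0515·t)
t = ln(311000/63950) / 0.0515 = ln(4.86317) / 0.0515 = 1.58169 / 0.0515

t ≈ 30.7 years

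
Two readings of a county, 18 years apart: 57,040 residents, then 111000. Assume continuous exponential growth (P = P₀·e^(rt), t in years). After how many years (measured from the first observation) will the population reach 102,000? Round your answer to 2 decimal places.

t ≈ 15.71 years

r = ln(111000/57040) / 18 ≈ 0.036988 per year
t = ln(102000/57040) / r = 0.58122 / 0.036988 ≈ 15.714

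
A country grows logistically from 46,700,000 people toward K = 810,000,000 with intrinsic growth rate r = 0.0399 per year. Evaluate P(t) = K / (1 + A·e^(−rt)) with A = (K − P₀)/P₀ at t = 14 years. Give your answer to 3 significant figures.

≈ 78,300,000 people

A = (810000000 − 46700000)/46700000 = 16.34475
P(14) = 810000000 / (1 + 16.34475·e^(−0.0399·14)) = 810000000 / (1 + 16.34475·0.572009)
= 810000000 / 10.34935 ≈ 78265774.06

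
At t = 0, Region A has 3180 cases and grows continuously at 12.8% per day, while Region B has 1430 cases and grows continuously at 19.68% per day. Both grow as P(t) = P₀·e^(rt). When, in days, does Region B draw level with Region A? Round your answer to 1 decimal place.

t ≈ 11.6 days

3180·e^(0.128t) = 1430·e^(0.1968t)
3180/1430 = e^((0.1968 − 0.128)t) → ln(2.22378) = 0.0688·t
t = 0.79921 / 0.0688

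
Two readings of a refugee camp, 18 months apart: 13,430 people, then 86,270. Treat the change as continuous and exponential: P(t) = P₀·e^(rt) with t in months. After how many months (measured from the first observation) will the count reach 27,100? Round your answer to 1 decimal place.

t ≈ 6.8 months

r = ln(86270/13430) / 18 ≈ 0.103333 per month
t = ln(27100/13430) / r = 0.70204 / 0.103333 ≈ 6.794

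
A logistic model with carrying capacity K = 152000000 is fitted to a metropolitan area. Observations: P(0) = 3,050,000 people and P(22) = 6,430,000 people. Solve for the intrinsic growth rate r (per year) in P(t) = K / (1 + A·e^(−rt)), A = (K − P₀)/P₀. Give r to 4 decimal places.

A = (152000000 − 3050000)/3050000 = 48.83607
6430000 = 152000000/(1 + 48.83607·e^(−r·22)) → e^(−22r) = (23.63919 − 1)/48.83607 = 0.463575
r = −ln(0.463575)/22 = 0.76879/22

r ≈ 0.0349 per year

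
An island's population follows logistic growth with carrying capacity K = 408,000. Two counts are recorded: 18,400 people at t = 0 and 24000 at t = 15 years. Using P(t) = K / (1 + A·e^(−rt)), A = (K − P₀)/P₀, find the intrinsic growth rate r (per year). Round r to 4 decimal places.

r ≈ 0.0187 per year

A = (408000 − 18400)/18400 = 21.17391
24000 = 408000/(1 + 21.17391·e^(−r·15)) → e^(−15r) = (17 − 1)/21.17391 = 0.755647
r = −ln(0.755647)/15 = 0.28018/15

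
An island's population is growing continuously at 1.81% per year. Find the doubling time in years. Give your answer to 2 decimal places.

doubling time = ln(2) / |r| = 0.69315 / 0.0181

doubling time ≈ 38.30 years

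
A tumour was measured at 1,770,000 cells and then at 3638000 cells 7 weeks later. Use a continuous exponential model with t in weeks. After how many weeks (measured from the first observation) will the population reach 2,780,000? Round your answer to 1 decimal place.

r = ln(3638000/1770000) / 7 ≈ 0.102922 per week
t = ln(2780000/1770000) / r = 0.45147 / 0.102922 ≈ 4.387

t ≈ 4.4 weeks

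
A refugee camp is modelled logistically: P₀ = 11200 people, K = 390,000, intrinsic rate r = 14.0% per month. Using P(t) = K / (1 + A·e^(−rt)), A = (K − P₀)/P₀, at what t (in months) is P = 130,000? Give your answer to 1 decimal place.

t ≈ 20.2 months

A = (390000 − 11200)/11200 = 33.82143
130000 = 390000/(1 + 33.82143·e^(−0.14t)) → 1 + 33.82143·e^(−0.14t) = 3
e^(−0.14t) = 0.059134 → t = ln(16.91071)/0.14 = 2.82795/0.14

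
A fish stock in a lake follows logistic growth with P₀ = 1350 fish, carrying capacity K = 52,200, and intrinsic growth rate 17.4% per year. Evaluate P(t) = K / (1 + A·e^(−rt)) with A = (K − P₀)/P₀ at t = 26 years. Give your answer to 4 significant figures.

A = (52200 − 1350)/1350 = 37.66667
P(26) = 52200 / (1 + 37.66667·e^(−0.174·26)) = 52200 / (1 + 37.66667·0.010846)
= 52200 / 1.40852 ≈ 37060.28

≈ 37,060 fish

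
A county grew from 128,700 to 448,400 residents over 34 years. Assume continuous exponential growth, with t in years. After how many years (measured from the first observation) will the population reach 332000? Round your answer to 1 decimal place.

r = ln(448400/128700) / 34 ≈ 0.036712 per year
t = ln(332000/128700) / r = 0.94765 / 0.036712 ≈ 25.813

t ≈ 25.8 years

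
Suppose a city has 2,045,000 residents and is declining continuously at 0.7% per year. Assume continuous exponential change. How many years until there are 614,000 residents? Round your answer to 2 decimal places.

t ≈ 171.88 years

614000 = 2045000 · e^(-0.007·t)
t = ln(614000/2045000) / -0.007 = ln(0.30024) / -0.007 = -1.20316 / -0.007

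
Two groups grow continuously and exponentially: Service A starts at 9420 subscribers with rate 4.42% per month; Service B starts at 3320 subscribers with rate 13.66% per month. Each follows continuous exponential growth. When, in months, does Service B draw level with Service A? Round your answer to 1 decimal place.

t ≈ 11.3 months

9420·e^(0.0442t) = 3320·e^(0.1366t)
9420/3320 = e^((0.1366 − 0.0442)t) → ln(2.83735) = 0.0924·t
t = 1.04287 / 0.0924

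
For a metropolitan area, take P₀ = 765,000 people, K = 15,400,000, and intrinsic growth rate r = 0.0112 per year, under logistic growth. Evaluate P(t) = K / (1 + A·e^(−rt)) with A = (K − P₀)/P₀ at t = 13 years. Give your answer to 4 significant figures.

A = (15400000 − 765000)/765000 = 19.13072
P(13) = 15400000 / (1 + 19.13072·e^(−0.0112·13)) = 15400000 / (1 + 19.13072·0.864503)
= 15400000 / 17.53857 ≈ 878064.63

≈ 878,100 people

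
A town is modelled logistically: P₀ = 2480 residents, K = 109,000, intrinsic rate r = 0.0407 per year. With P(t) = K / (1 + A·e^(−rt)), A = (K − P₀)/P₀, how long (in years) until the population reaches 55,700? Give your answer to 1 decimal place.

t ≈ 93.5 years

A = (109000 − 2480)/2480 = 42.95161
55700 = 109000/(1 + 42.95161·e^(−0.0407t)) → 1 + 42.95161·e^(−0.0407t) = 1.95691
e^(−0.0407t) = 0.022279 → t = ln(44.88564)/0.0407 = 3.80412/0.0407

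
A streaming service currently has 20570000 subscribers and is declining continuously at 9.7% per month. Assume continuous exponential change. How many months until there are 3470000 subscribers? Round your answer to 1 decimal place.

3470000 = 20570000 · e^(-0.097·t)
t = ln(3470000/20570000) / -0.097 = ln(0.16869) / -0.097 = -1.77968 / -0.097

t ≈ 18.3 months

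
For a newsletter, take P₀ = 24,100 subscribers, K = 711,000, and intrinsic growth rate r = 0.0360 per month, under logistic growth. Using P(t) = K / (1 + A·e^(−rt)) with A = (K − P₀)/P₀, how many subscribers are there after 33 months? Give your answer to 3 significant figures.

≈ 73,400 subscribers

A = (711000 − 24100)/24100 = 28.50207
P(33) = 711000 / (1 + 28.50207·e^(−0.036·33)) = 711000 / (1 + 28.50207·0.30483)
= 711000 / 9.6883 ≈ 73387.52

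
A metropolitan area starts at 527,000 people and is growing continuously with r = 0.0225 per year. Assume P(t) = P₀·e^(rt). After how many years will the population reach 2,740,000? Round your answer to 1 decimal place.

2740000 = 527000 · e^(0.0225·t)
t = ln(2740000/527000) / 0.0225 = ln(5.19924) / 0.0225 = 1.64851 / 0.0225

t ≈ 73.3 years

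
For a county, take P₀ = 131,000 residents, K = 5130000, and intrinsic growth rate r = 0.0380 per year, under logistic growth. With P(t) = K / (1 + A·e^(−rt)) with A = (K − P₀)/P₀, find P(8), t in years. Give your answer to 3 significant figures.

A = (5130000 − 131000)/131000 = 38.16031
P(8) = 5130000 / (1 + 38.16031·e^(−0.038·8)) = 5130000 / (1 + 38.16031·0.737861)
= 5130000 / 29.157 ≈ 175944.05

≈ 176,000 residents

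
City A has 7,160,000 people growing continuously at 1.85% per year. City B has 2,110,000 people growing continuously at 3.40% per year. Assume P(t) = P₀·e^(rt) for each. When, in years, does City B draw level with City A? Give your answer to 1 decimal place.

t ≈ 78.8 years

7160000·e^(0.0185t) = 2110000·e^(0.034t)
7160000/2110000 = e^((0.034 − 0.0185)t) → ln(3.39336) = 0.0155·t
t = 1.22182 / 0.0155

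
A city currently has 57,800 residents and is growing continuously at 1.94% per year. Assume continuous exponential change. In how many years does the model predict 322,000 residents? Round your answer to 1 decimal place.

t ≈ 88.5 years

322000 = 57800 · e^(0.0194·t)
t = ln(322000/57800) / 0.0194 = ln(5.57093) / 0.0194 = 1.71756 / 0.0194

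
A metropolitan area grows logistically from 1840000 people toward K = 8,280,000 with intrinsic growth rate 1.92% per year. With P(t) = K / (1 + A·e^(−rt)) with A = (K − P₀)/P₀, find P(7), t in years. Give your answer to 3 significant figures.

A = (8280000 − 1840000)/1840000 = 3.5
P(7) = 8280000 / (1 + 3.5·e^(−0.0192·7)) = 8280000 / (1 + 3.5·0.87424)
= 8280000 / 4.05984 ≈ 2039488.72

≈ 2,040,000 people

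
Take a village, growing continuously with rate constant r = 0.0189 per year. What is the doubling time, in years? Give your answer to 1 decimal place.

doubling time = ln(2) / |r| = 0.69315 / 0.0189

doubling time ≈ 36.7 years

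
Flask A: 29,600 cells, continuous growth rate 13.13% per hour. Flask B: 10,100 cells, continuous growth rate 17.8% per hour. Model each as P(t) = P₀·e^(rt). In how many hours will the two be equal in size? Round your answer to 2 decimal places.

t ≈ 23.02 hours

29600·e^(0.1313t) = 10100·e^(0.178t)
29600/10100 = e^((0.178 − 0.1313)t) → ln(2.93069) = 0.0467·t
t = 1.07524 / 0.0467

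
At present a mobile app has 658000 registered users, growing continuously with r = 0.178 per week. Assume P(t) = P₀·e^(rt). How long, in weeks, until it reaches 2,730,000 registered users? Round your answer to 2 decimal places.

t ≈ 7.99 weeks

2730000 = 658000 · e^(0.178·t)
t = ln(2730000/658000) / 0.178 = ln(4.14894) / 0.178 = 1.42285 / 0.178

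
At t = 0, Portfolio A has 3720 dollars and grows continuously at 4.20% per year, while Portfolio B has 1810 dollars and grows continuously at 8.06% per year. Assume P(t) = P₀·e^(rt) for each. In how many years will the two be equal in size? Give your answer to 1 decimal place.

t ≈ 18.7 years

3720·e^(0.042t) = 1810·e^(0.0806t)
3720/1810 = e^((0.0806 − 0.042)t) → ln(2.05525) = 0.0386·t
t = 0.7204 / 0.0386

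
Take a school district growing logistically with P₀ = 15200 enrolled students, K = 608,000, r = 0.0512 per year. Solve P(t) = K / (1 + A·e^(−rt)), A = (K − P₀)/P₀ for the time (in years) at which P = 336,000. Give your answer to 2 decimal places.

t ≈ 75.68 years

A = (608000 − 15200)/15200 = 39
336000 = 608000/(1 + 39·e^(−0.0512t)) → 1 + 39·e^(−0.0512t) = 1.80952
e^(−0.0512t) = 0.020757 → t = ln(48.17647)/0.0512 = 3.87487/0.0512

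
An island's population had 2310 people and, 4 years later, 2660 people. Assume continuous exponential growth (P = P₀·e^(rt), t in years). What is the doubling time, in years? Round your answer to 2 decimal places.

r = ln(2660/2310) / 4 = ln(1.15152) / 4 ≈ 0.03527 per year
doubling time = ln 2 / |r| = 0.69315 / 0.03527

doubling time ≈ 19.65 years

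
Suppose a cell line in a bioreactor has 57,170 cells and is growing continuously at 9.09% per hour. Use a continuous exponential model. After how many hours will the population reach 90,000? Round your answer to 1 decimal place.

t ≈ 5.0 hours

90000 = 57170 · e^(0.0909·t)
t = ln(90000/57170) / 0.0909 = ln(1.57425) / 0.0909 = 0.45378 / 0.0909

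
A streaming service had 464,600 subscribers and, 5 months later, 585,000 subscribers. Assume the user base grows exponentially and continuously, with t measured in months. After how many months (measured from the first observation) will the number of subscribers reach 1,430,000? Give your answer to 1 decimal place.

r = ln(585000/464600) / 5 ≈ 0.046087 per month
t = ln(1430000/464600) / r = 1.12425 / 0.046087 ≈ 24.394

t ≈ 24.4 months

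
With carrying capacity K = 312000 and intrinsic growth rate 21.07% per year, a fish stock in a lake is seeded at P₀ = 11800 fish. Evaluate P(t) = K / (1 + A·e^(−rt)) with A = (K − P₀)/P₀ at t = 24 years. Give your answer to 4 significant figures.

A = (312000 − 11800)/11800 = 25.44068
P(24) = 312000 / (1 + 25.44068·e^(−0.2107·24)) = 312000 / (1 + 25.44068·0.006366)
= 312000 / 1.16195 ≈ 268513.5

≈ 268,500 fish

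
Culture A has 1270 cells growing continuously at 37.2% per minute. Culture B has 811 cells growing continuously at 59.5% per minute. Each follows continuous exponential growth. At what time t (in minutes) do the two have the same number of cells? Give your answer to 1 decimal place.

1270·e^(0.372t) = 811·e^(0.595t)
1270/811 = e^((0.595 − 0.372)t) → ln(1.56597) = 0.223·t
t = 0.4485 / 0.223

t ≈ 2.0 minutes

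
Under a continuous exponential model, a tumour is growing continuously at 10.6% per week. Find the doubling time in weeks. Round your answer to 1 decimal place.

doubling time ≈ 6.5 weeks

doubling time = ln(2) / |r| = 0.69315 / 0.106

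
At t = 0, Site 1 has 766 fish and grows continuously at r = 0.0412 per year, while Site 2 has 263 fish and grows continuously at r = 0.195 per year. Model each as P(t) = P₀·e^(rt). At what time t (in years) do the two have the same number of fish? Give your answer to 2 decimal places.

766·e^(0.0412t) = 263·e^(0.195t)
766/263 = e^((0.195 − 0.0412)t) → ln(2.91255) = 0.1538·t
t = 1.06903 / 0.1538

t ≈ 6.95 years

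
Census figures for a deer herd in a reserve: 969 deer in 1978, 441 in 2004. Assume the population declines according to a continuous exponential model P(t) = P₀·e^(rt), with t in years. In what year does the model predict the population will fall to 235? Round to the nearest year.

r = ln(441/969) / 26 = -0.78722/26 ≈ -0.030278 per year
t = ln(235/969) / r = -1.41668/-0.030278 ≈ 46.79 years after 1978

year 2025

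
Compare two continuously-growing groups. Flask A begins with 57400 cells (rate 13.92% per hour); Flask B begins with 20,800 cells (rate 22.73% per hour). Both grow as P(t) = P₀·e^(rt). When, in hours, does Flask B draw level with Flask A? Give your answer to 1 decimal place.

t ≈ 11.5 hours

57400·e^(0.1392t) = 20800·e^(0.2273t)
57400/20800 = e^((0.2273 − 0.1392)t) → ln(2.75962) = 0.0881·t
t = 1.01509 / 0.0881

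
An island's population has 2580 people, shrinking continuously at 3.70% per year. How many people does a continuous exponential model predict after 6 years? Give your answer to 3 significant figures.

P(6) = 2580 · e^(-0.037·6) = 2580 · e^(-0.222)
= 2580 · 0.80092 ≈ 2066.36

≈ 2,070 people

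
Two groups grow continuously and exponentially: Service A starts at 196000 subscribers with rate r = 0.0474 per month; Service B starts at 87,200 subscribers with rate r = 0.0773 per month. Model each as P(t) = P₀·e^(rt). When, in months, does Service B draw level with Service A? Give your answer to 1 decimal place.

t ≈ 27.1 months

196000·e^(0.0474t) = 87200·e^(0.0773t)
196000/87200 = e^((0.0773 − 0.0474)t) → ln(2.24771) = 0.0299·t
t = 0.80991 / 0.0299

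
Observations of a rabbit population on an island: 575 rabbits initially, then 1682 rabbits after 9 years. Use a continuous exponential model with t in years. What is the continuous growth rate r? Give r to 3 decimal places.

r ≈ 0.119 per year

1682 = 575 · e^(r·9)
e^(9r) = 1682/575 = 2.92522
r = ln(2.92522) / 9 = 1.07337 / 9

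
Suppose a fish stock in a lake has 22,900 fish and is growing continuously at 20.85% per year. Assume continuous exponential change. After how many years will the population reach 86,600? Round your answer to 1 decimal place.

t ≈ 6.4 years

86600 = 22900 · e^(0.2085·t)
t = ln(86600/22900) / 0.2085 = ln(3.78166) / 0.2085 = 1.33016 / 0.2085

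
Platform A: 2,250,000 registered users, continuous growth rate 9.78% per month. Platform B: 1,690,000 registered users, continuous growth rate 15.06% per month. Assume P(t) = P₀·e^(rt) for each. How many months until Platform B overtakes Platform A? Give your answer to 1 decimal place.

2250000·e^(0.0978t) = 1690000·e^(0.1506t)
2250000/1690000 = e^((0.1506 − 0.0978)t) → ln(1.33136) = 0.0528·t
t = 0.2862 / 0.0528

t ≈ 5.4 months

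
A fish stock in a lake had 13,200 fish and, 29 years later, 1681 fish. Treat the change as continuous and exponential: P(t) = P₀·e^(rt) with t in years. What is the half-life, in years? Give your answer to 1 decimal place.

half-life ≈ 9.8 years

r = ln(1681/13200) / 29 = ln(0.12735) / 29 ≈ -0.071063 per year
half-life = ln 2 / |r| = 0.69315 / 0.071063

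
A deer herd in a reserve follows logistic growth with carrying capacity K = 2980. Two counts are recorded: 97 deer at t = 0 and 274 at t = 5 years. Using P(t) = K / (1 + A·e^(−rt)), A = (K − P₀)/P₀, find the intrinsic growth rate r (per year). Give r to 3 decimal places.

r ≈ 0.220 per year

A = (2980 − 97)/97 = 29.72165
274 = 2980/(1 + 29.72165·e^(−r·5)) → e^(−5r) = (10.87591 − 1)/29.72165 = 0.33228
r = −ln(0.33228)/5 = 1.10178/5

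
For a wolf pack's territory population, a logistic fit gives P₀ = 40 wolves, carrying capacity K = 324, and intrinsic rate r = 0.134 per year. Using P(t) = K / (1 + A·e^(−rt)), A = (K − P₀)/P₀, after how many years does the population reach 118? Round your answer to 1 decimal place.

A = (324 − 40)/40 = 7.1
118 = 324/(1 + 7.1·e^(−0.134t)) → 1 + 7.1·e^(−0.134t) = 2.74576
e^(−0.134t) = 0.245882 → t = ln(4.06699)/0.134 = 1.4029/0.134

t ≈ 10.5 years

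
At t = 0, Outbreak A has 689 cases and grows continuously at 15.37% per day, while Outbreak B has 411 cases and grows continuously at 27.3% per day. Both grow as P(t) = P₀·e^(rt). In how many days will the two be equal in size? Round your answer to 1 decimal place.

t ≈ 4.3 days

689·e^(0.1537t) = 411·e^(0.273t)
689/411 = e^((0.273 − 0.1537)t) → ln(1.6764) = 0.1193·t
t = 0.51665 / 0.1193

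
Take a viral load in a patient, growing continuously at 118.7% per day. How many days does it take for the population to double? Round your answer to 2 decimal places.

doubling time ≈ 0.58 days

doubling time = ln(2) / |r| = 0.69315 / 1.187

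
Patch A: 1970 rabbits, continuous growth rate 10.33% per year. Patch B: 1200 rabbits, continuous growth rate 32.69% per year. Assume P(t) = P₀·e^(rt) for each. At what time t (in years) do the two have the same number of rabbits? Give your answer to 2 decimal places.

1970·e^(0.1033t) = 1200·e^(0.3269t)
1970/1200 = e^((0.3269 − 0.1033)t) → ln(1.64167) = 0.2236·t
t = 0.49571 / 0.2236

t ≈ 2.22 years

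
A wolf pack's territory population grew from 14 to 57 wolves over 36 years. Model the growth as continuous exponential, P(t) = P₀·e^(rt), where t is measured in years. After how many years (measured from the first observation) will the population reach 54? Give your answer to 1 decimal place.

t ≈ 34.6 years

r = ln(57/14) / 36 ≈ 0.039 per year
t = ln(54/14) / r = 1.34993 / 0.039 ≈ 34.614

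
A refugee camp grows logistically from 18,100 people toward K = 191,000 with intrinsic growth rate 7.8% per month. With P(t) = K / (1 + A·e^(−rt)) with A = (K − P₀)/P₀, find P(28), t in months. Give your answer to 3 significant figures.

A = (191000 − 18100)/18100 = 9.55249
P(28) = 191000 / (1 + 9.55249·e^(−0.078·28)) = 191000 / (1 + 9.55249·0.11259)
= 191000 / 2.07552 ≈ 92025.27

≈ 92,000 people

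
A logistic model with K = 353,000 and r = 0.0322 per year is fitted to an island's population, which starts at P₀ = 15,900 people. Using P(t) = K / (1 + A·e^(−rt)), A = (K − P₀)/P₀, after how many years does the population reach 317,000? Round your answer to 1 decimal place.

t ≈ 162.4 years

A = (353000 − 15900)/15900 = 21.20126
317000 = 353000/(1 + 21.20126·e^(−0.0322t)) → 1 + 21.20126·e^(−0.0322t) = 1.11356
e^(−0.0322t) = 0.005357 → t = ln(186.68885)/0.0322 = 5.22944/0.0322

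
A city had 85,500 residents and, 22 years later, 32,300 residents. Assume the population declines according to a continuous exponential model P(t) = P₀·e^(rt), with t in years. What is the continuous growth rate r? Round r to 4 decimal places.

32300 = 85500 · e^(r·22)
e^(22r) = 32300/85500 = 0.37778
r = ln(0.37778) / 22 = -0.97345 / 22

r ≈ -0.0442 per year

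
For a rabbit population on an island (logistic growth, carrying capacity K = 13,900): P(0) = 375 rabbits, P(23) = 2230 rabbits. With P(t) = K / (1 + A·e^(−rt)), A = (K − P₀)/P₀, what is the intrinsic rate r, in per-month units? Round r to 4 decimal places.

r ≈ 0.0839 per month

A = (13900 − 375)/375 = 36.06667
2230 = 13900/(1 + 36.06667·e^(−r·23)) → e^(−23r) = (6.23318 − 1)/36.06667 = 0.145098
r = −ln(0.145098)/23 = 1.93035/23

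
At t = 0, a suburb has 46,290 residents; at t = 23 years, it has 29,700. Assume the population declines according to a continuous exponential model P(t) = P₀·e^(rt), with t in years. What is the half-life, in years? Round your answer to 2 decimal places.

half-life ≈ 35.92 years

r = ln(29700/46290) / 23 = ln(0.64161) / 23 ≈ -0.019295 per year
half-life = ln 2 / |r| = 0.69315 / 0.019295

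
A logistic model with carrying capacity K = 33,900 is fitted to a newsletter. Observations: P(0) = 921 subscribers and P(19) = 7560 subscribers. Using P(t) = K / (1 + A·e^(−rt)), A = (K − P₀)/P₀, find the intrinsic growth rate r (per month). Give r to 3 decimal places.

A = (33900 − 921)/921 = 35.80782
7560 = 33900/(1 + 35.80782·e^(−r·19)) → e^(−19r) = (4.48413 − 1)/35.80782 = 0.097301
r = −ln(0.097301)/19 = 2.32995/19

r ≈ 0.123 per month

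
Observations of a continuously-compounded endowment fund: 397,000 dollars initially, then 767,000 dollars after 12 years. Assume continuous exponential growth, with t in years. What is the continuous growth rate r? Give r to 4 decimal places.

r ≈ 0.0549 per year

767000 = 397000 · e^(r·12)
e^(12r) = 767000/397000 = 1.93199
r = ln(1.93199) / 12 = 0.65855 / 12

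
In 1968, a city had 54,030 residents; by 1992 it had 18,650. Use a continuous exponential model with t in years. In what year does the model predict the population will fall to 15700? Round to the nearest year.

year 1996

r = ln(18650/54030) / 24 = -1.06369/24 ≈ -0.044321 per year
t = ln(15700/54030) / r = -1.23588/-0.044321 ≈ 27.89 years after 1968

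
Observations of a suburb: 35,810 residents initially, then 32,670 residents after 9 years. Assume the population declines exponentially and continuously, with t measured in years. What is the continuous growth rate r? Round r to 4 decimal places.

32670 = 35810 · e^(r·9)
e^(9r) = 32670/35810 = 0.91231
r = ln(0.91231) / 9 = -0.09177 / 9

r ≈ -0.0102 per year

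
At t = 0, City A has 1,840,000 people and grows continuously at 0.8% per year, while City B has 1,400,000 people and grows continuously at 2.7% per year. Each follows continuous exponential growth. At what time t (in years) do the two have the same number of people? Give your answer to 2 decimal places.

t ≈ 14.38 years

1840000·e^(0.008t) = 1400000·e^(0.027t)
1840000/1400000 = e^((0.027 − 0.008)t) → ln(1.31429) = 0.019·t
t = 0.27329 / 0.019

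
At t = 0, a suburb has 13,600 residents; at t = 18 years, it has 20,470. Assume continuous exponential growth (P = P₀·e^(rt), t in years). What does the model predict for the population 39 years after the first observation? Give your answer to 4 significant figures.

r = ln(20470/13600) / 18 ≈ 0.022716 per year
P(39) = 13600 · e^(0.022716·39) = 13600 · 2.42524 ≈ 32983.24

≈ 32,980 residents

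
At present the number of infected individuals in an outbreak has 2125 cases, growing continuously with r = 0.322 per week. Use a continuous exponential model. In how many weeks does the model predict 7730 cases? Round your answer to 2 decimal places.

7730 = 2125 · e^(0.322·t)
t = ln(7730/2125) / 0.322 = ln(3.63765) / 0.322 = 1.29134 / 0.322

t ≈ 4.01 weeks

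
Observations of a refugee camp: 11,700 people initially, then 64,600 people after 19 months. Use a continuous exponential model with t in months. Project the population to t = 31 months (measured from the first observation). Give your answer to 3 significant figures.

r = ln(64600/11700) / 19 ≈ 0.089928 per month
P(31) = 11700 · e^(0.089928·31) = 11700 · 16.24455 ≈ 190061.24

≈ 190,000 people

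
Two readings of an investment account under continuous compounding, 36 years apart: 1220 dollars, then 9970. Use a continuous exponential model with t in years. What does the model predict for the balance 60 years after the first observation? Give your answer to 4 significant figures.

r = ln(9970/1220) / 36 ≈ 0.058354 per year
P(60) = 1220 · e^(0.058354·60) = 1220 · 33.15575 ≈ 40450.02

≈ 40,450 dollars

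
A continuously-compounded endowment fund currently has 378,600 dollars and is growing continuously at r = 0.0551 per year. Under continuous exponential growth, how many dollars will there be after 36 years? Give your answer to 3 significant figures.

P(36) = 378600 · e^(0.0551·36) = 378600 · e^(1.9836)
= 378600 · 7.26886 ≈ 2751991.85

≈ 2,750,000 dollars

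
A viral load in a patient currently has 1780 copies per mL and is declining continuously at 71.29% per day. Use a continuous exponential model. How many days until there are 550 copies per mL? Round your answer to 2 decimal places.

550 = 1780 · e^(-0.7129·t)
t = ln(550/1780) / -0.7129 = ln(0.30899) / -0.7129 = -1.17445 / -0.7129

t ≈ 1.65 days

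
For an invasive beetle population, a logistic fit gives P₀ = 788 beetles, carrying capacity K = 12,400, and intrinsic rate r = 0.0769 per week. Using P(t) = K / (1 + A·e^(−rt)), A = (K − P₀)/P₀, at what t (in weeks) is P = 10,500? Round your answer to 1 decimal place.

t ≈ 57.2 weeks

A = (12400 − 788)/788 = 14.73604
10500 = 12400/(1 + 14.73604·e^(−0.0769t)) → 1 + 14.73604·e^(−0.0769t) = 1.18095
e^(−0.0769t) = 0.01228 → t = ln(81.43601)/0.0769 = 4.39982/0.0769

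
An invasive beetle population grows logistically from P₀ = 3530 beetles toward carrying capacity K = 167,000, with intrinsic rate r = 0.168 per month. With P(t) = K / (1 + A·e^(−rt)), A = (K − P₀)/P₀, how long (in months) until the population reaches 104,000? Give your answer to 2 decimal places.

A = (167000 − 3530)/3530 = 46.30878
104000 = 167000/(1 + 46.30878·e^(−0.168t)) → 1 + 46.30878·e^(−0.168t) = 1.60577
e^(−0.168t) = 0.013081 → t = ln(76.44624)/0.168 = 4.33659/0.168

t ≈ 25.81 months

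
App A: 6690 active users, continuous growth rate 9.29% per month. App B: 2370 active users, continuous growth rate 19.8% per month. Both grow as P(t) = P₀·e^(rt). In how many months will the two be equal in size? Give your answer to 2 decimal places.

t ≈ 9.87 months

6690·e^(0.0929t) = 2370·e^(0.198t)
6690/2370 = e^((0.198 − 0.0929)t) → ln(2.82278) = 0.1051·t
t = 1.03772 / 0.1051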